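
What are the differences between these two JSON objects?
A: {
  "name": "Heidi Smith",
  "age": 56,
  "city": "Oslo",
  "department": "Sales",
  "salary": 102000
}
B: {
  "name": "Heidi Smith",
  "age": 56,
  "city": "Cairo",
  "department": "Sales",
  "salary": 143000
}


Comparing each field (in key order):
  name: same
  age: same
  city: DIFFERENT
  department: same
  salary: DIFFERENT
Differences:
  city: Oslo -> Cairo
  salary: 102000 -> 143000

2 field(s) changed

2 changes: city, salary


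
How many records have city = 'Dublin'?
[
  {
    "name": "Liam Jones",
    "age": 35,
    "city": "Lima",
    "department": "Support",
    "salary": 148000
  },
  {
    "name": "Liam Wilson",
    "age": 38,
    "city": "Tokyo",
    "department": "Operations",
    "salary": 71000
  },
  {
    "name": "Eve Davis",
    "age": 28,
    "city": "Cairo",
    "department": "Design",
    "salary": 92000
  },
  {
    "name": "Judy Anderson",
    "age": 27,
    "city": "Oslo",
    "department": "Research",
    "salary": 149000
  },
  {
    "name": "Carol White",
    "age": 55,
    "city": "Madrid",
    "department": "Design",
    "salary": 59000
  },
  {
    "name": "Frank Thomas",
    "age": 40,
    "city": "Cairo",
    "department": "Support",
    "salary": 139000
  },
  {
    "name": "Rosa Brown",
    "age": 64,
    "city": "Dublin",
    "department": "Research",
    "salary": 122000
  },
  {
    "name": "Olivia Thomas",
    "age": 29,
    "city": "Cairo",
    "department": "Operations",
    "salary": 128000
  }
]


Data: 8 records
Condition: city = 'Dublin'

Checking each record:
  Liam Jones: Lima
  Liam Wilson: Tokyo
  Eve Davis: Cairo
  Judy Anderson: Oslo
  Carol White: Madrid
  Frank Thomas: Cairo
  Rosa Brown: Dublin MATCH
  Olivia Thomas: Cairo

Count: 1

1


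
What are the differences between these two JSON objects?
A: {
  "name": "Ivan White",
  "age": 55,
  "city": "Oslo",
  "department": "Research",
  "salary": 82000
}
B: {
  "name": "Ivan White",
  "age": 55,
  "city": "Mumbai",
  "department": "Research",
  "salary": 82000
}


Comparing each field (in key order):
  name: same
  age: same
  city: DIFFERENT
  department: same
  salary: same
Differences:
  city: Oslo -> Mumbai

1 field(s) changed

1 change: city


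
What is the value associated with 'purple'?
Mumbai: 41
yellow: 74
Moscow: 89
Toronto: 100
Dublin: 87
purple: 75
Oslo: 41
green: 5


Looking up key 'purple'
Value: 75

75


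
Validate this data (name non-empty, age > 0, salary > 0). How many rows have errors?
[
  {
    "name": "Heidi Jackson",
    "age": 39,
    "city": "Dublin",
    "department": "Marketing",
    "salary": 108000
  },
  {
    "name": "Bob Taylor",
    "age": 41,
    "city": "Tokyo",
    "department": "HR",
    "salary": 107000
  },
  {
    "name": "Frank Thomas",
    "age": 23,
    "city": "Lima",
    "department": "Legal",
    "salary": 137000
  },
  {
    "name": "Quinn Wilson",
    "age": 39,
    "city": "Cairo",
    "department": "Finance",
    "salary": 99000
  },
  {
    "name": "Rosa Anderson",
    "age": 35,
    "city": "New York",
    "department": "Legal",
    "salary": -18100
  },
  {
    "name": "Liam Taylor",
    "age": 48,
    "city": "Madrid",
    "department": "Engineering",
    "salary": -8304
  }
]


Validating 6 records:
Rules: name non-empty, age > 0, salary > 0

  Row 1 (Heidi Jackson): OK
  Row 2 (Bob Taylor): OK
  Row 3 (Frank Thomas): OK
  Row 4 (Quinn Wilson): OK
  Row 5 (Rosa Anderson): negative salary: -18100
  Row 6 (Liam Taylor): negative salary: -8304

Total errors: 2

2 errors


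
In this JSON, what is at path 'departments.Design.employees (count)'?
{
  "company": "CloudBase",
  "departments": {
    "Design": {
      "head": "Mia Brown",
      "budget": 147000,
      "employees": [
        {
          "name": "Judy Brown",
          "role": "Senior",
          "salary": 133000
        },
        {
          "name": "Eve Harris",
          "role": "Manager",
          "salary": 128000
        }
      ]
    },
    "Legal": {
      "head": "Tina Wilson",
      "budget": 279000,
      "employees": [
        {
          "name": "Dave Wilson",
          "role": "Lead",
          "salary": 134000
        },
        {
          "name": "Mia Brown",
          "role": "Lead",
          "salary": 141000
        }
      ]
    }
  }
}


Path: departments.Design.employees (count)

Navigate:
  -> departments
  -> Design
  -> employees (array, length 2)

2


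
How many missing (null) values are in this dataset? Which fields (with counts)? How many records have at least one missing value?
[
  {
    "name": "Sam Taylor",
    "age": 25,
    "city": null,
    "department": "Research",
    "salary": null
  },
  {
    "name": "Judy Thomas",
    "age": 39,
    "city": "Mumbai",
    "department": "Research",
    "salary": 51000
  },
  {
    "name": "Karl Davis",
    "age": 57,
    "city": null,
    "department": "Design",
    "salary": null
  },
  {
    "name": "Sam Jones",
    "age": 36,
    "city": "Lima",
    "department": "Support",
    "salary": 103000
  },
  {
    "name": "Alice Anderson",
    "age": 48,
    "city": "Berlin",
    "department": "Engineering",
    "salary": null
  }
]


Checking for missing (null) values in 5 records:

  Sam Taylor: city, salary
  Judy Thomas: complete
  Karl Davis: city, salary
  Sam Jones: complete
  Alice Anderson: salary

Per field:
  name: 0 missing
  age: 0 missing
  city: 2 missing
  department: 0 missing
  salary: 3 missing

Total missing values: 5
Records with any missing: 3

5 missing values (city: 2, salary: 3); 3 incomplete records


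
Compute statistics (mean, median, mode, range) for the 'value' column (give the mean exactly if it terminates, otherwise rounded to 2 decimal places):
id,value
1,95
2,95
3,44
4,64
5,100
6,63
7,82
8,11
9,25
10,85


Data: [95, 95, 44, 64, 100, 63, 82, 11, 25, 85]
Count: 10
Sum: 664
Mean: 664/10 = 66.4
Sorted: [11, 25, 44, 63, 64, 82, 85, 95, 95, 100]
Median: 73.0
Mode: 95 (2 times)
Range: 100 - 11 = 89
Min: 11, Max: 100

mean=66.4, median=73.0, mode=95, range=89


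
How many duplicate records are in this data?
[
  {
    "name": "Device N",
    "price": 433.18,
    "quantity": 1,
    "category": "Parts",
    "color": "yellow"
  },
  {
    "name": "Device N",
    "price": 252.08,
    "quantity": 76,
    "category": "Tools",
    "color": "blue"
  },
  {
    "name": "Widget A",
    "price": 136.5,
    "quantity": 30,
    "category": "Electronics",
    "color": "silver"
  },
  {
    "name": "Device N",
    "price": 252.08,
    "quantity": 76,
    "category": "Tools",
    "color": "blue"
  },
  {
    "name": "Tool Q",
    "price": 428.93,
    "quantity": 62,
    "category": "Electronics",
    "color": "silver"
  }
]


Checking 5 records for duplicates:

  Row 1: Device N ($433.18, qty 1)
  Row 2: Device N ($252.08, qty 76)
  Row 3: Widget A ($136.5, qty 30)
  Row 4: Device N ($252.08, qty 76) <-- DUPLICATE
  Row 5: Tool Q ($428.93, qty 62)

Duplicates found: 1
Unique records: 4

1 duplicates, 4 unique


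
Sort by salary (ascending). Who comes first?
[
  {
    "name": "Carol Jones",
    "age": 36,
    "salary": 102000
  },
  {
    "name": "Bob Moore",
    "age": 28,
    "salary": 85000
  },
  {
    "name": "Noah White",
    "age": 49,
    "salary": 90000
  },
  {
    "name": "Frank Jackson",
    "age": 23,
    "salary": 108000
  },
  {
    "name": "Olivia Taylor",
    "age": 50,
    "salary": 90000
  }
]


Sort by: salary (ascending)

Sorted order:
  1. Bob Moore (salary = 85000)
  2. Noah White (salary = 90000)
  3. Olivia Taylor (salary = 90000)
  4. Carol Jones (salary = 102000)
  5. Frank Jackson (salary = 108000)

First: Bob Moore

Bob Moore


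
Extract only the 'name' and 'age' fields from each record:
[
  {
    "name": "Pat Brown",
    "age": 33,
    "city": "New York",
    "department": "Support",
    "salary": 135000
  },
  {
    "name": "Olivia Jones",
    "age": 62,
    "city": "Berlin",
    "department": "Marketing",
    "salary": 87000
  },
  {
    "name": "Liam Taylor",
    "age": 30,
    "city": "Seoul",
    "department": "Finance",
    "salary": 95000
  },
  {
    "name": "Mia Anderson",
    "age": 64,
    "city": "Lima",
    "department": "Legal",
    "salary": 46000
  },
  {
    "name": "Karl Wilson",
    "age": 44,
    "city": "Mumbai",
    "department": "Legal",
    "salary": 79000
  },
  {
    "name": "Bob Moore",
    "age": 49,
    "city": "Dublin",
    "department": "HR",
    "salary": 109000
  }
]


Original: 6 records with fields: name, age, city, department, salary
Keep: ['name', 'age']
Drop: ['city', 'department', 'salary']
Result: 6 records, 2 fields each

[
  {
    "name": "Pat Brown",
    "age": 33
  },
  {
    "name": "Olivia Jones",
    "age": 62
  },
  {
    "name": "Liam Taylor",
    "age": 30
  },
  {
    "name": "Mia Anderson",
    "age": 64
  },
  {
    "name": "Karl Wilson",
    "age": 44
  },
  {
    "name": "Bob Moore",
    "age": 49
  }
]


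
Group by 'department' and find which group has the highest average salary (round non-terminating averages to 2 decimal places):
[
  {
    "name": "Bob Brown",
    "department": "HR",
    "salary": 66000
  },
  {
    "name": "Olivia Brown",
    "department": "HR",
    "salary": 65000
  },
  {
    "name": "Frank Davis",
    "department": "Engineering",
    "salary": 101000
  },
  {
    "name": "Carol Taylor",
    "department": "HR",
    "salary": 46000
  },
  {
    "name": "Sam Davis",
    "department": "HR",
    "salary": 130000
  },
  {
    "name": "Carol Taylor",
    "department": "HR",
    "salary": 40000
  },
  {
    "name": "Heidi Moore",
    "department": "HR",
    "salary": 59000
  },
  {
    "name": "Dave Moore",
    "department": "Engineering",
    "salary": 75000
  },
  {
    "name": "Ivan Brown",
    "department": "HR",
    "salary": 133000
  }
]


Group by: department

Groups:
  Engineering: 2 people, avg salary = 176000/2 = $88000
  HR: 7 people, avg salary = 539000/7 = $77000

Highest average salary: Engineering ($88000)

Engineering ($88000)


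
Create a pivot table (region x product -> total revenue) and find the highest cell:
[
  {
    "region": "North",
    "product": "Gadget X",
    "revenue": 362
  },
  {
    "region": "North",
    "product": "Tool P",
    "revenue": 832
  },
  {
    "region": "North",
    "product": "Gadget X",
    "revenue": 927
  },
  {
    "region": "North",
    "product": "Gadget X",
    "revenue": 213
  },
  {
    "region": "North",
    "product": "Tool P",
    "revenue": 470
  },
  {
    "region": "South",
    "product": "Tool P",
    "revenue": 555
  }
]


Pivot: region (rows) x product (columns) -> total revenue

     Gadget X      Tool P      
North         1502          1302  
South            0           555  

Highest: North / Gadget X = $1502

North / Gadget X = $1502


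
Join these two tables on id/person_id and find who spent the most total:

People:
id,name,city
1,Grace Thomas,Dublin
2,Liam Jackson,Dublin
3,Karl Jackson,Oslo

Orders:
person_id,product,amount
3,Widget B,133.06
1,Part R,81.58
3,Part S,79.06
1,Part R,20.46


Join on: people.id = orders.person_id

Joined rows:
  Karl Jackson (Oslo) bought Widget B for $133.06
  Grace Thomas (Dublin) bought Part R for $81.58
  Karl Jackson (Oslo) bought Part S for $79.06
  Grace Thomas (Dublin) bought Part R for $20.46

Total per person:
  Karl Jackson: $212.12
  Grace Thomas: $102.04

Top spender: Karl Jackson ($212.12)

Karl Jackson ($212.12)


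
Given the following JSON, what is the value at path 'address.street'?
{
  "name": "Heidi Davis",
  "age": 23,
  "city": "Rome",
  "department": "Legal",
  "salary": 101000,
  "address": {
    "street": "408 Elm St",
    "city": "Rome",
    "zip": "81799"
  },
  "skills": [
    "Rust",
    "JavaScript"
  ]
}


Query: address.street
Path: address -> street
Value: 408 Elm St

408 Elm St


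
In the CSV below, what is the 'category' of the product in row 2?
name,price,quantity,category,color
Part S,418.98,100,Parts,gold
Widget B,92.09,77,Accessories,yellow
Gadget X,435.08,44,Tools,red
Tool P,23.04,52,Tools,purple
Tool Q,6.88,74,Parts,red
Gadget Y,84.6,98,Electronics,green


Query: Row 2 ('Widget B'), column 'category'
Value: Accessories

Accessories


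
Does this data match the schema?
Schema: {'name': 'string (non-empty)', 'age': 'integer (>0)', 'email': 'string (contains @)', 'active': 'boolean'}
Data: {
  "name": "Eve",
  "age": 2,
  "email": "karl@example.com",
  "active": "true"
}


Validating each field against schema:
  name: OK (non-empty string)
  age: OK (positive integer)
  email: OK (string with @)
  active: FAIL ("true" is not a boolean)

Result: INVALID (1 error: active)

INVALID (1 error: active)


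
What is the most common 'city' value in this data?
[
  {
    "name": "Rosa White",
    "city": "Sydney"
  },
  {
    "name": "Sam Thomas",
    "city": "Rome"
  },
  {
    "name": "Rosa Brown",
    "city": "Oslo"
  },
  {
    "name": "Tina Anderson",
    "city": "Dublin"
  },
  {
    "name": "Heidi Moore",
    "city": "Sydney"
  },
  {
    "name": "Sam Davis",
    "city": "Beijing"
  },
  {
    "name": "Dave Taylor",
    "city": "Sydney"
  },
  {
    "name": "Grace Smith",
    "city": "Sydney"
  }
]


Counting 'city' values across 8 records:

  Sydney: 4 ####
  Rome: 1 #
  Oslo: 1 #
  Dublin: 1 #
  Beijing: 1 #

Most common: Sydney (4 times)

Sydney (4 times)


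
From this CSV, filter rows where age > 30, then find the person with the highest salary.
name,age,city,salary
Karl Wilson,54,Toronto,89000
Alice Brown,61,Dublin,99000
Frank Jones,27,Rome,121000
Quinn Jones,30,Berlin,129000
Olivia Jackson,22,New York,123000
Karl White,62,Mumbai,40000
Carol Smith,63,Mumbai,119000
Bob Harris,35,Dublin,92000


Filter: age > 30
Sort by: salary (descending)

Filtered records (5):
  Carol Smith, age 63, salary $119000
  Alice Brown, age 61, salary $99000
  Bob Harris, age 35, salary $92000
  Karl Wilson, age 54, salary $89000
  Karl White, age 62, salary $40000

Highest salary: Carol Smith ($119000)

Carol Smith


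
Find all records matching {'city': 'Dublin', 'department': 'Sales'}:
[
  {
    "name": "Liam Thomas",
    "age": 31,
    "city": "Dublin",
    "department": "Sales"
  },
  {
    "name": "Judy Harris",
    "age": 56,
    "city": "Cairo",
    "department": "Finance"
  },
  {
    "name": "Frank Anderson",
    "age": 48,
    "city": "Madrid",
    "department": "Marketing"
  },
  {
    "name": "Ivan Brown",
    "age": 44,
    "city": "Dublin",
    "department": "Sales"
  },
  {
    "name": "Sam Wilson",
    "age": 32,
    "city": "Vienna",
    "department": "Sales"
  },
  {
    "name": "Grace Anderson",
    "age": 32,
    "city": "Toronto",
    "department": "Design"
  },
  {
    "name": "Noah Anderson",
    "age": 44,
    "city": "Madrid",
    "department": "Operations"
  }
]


Search criteria: {'city': 'Dublin', 'department': 'Sales'}

Checking 7 records:
  Liam Thomas: {city: Dublin, department: Sales} <-- MATCH
  Judy Harris: {city: Cairo, department: Finance}
  Frank Anderson: {city: Madrid, department: Marketing}
  Ivan Brown: {city: Dublin, department: Sales} <-- MATCH
  Sam Wilson: {city: Vienna, department: Sales}
  Grace Anderson: {city: Toronto, department: Design}
  Noah Anderson: {city: Madrid, department: Operations}

Matches: ["Liam Thomas", "Ivan Brown"]

["Liam Thomas", "Ivan Brown"]


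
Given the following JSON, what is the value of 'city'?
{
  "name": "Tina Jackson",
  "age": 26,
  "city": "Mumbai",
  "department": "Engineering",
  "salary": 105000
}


Looking up field 'city'
Value: Mumbai

Mumbai


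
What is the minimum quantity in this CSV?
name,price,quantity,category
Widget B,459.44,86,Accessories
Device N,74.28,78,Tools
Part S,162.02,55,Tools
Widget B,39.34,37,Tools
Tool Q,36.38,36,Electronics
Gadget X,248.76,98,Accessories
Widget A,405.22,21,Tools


Computing minimum quantity:
Values: [86, 78, 55, 37, 36, 98, 21]
Min = 21

21


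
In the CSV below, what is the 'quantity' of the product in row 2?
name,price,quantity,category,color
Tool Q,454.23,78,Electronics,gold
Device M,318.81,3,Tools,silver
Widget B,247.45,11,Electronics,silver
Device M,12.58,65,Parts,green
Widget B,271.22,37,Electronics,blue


Query: Row 2 ('Device M'), column 'quantity'
Value: 3

3


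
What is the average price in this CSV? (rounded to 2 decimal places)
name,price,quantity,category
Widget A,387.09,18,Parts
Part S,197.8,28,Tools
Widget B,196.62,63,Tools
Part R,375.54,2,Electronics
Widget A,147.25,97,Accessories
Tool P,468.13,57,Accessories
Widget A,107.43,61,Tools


Computing average price:
Values: [387.09, 197.8, 196.62, 375.54, 147.25, 468.13, 107.43]
Sum = 1879.86
Count = 7
Average = 1879.86/7 ≈ 268.55 (rounded to 2 decimal places)

268.55


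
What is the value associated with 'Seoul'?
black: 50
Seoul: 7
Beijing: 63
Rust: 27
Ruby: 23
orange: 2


Looking up key 'Seoul'
Value: 7

7


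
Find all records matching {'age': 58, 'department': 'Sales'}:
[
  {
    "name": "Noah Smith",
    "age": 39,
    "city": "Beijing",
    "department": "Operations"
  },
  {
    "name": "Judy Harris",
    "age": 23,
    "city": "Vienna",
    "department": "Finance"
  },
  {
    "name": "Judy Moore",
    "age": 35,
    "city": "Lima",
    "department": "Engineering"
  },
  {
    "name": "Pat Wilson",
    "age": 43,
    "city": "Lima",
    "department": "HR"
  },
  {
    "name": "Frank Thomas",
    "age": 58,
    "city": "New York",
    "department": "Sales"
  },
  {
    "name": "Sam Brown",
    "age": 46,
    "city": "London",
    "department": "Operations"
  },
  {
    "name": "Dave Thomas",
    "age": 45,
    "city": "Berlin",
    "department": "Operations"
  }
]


Search criteria: {'age': 58, 'department': 'Sales'}

Checking 7 records:
  Noah Smith: {age: 39, department: Operations}
  Judy Harris: {age: 23, department: Finance}
  Judy Moore: {age: 35, department: Engineering}
  Pat Wilson: {age: 43, department: HR}
  Frank Thomas: {age: 58, department: Sales} <-- MATCH
  Sam Brown: {age: 46, department: Operations}
  Dave Thomas: {age: 45, department: Operations}

Matches: ["Frank Thomas"]

["Frank Thomas"]


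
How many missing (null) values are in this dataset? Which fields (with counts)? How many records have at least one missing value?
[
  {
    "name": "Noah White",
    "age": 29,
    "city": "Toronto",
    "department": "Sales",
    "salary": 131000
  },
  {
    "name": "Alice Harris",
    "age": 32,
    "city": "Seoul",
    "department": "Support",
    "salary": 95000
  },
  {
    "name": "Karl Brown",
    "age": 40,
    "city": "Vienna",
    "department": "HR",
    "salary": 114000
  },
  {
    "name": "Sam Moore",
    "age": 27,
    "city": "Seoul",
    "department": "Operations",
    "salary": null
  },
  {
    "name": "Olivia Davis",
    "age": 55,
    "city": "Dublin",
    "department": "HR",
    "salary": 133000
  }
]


Checking for missing (null) values in 5 records:

  Noah White: complete
  Alice Harris: complete
  Karl Brown: complete
  Sam Moore: salary
  Olivia Davis: complete

Per field:
  name: 0 missing
  age: 0 missing
  city: 0 missing
  department: 0 missing
  salary: 1 missing

Total missing values: 1
Records with any missing: 1

1 missing values (salary: 1); 1 incomplete records


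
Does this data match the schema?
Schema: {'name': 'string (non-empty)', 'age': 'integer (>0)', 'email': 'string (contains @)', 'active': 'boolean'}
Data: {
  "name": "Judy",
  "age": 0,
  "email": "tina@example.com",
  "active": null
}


Validating each field against schema:
  name: OK (non-empty string)
  age: FAIL (0 is not > 0)
  email: OK (string with @)
  active: FAIL (null is not a boolean)

Result: INVALID (2 errors: age, active)

INVALID (2 errors: age, active)


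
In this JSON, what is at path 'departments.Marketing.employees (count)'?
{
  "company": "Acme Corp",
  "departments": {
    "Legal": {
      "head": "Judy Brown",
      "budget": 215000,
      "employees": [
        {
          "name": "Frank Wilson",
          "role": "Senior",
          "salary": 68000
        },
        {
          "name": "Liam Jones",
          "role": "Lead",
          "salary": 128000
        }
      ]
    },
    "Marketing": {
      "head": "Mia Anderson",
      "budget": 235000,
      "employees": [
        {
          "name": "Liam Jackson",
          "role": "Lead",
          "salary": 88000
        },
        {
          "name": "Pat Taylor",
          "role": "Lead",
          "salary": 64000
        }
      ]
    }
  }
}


Path: departments.Marketing.employees (count)

Navigate:
  -> departments
  -> Marketing
  -> employees (array, length 2)

2


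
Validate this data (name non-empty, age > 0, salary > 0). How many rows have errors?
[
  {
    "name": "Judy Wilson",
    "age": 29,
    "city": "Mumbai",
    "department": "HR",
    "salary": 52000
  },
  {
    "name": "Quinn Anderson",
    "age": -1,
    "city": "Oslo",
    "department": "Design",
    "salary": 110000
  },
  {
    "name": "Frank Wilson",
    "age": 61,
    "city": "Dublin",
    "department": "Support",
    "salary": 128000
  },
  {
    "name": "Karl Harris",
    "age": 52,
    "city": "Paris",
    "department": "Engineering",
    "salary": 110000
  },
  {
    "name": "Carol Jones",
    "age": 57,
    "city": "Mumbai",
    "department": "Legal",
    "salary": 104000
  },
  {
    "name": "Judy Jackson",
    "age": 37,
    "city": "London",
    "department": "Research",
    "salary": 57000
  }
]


Validating 6 records:
Rules: name non-empty, age > 0, salary > 0

  Row 1 (Judy Wilson): OK
  Row 2 (Quinn Anderson): negative age: -1
  Row 3 (Frank Wilson): OK
  Row 4 (Karl Harris): OK
  Row 5 (Carol Jones): OK
  Row 6 (Judy Jackson): OK

Total errors: 1

1 errors


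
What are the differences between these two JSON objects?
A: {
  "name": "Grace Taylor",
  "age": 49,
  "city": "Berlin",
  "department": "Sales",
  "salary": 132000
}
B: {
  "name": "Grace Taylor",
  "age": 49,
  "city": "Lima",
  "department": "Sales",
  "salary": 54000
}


Comparing each field (in key order):
  name: same
  age: same
  city: DIFFERENT
  department: same
  salary: DIFFERENT
Differences:
  city: Berlin -> Lima
  salary: 132000 -> 54000

2 field(s) changed

2 changes: city, salary


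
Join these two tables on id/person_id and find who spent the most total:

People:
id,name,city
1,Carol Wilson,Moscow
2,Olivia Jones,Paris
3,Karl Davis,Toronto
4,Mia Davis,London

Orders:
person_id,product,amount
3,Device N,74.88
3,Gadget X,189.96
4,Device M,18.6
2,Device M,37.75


Join on: people.id = orders.person_id

Joined rows:
  Karl Davis (Toronto) bought Device N for $74.88
  Karl Davis (Toronto) bought Gadget X for $189.96
  Mia Davis (London) bought Device M for $18.6
  Olivia Jones (Paris) bought Device M for $37.75

Total per person:
  Karl Davis: $264.84
  Olivia Jones: $37.75
  Mia Davis: $18.60

Top spender: Karl Davis ($264.84)

Karl Davis ($264.84)


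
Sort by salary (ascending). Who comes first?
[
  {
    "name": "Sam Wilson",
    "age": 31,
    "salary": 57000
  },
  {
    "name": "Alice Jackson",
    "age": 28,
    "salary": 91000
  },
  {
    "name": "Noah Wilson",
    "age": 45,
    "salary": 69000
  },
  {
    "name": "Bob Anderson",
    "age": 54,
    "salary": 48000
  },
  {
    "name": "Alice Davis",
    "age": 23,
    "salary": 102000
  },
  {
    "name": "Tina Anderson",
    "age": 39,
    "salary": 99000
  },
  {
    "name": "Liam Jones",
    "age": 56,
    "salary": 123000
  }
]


Sort by: salary (ascending)

Sorted order:
  1. Bob Anderson (salary = 48000)
  2. Sam Wilson (salary = 57000)
  3. Noah Wilson (salary = 69000)
  4. Alice Jackson (salary = 91000)
  5. Tina Anderson (salary = 99000)
  6. Alice Davis (salary = 102000)
  7. Liam Jones (salary = 123000)

First: Bob Anderson

Bob Anderson


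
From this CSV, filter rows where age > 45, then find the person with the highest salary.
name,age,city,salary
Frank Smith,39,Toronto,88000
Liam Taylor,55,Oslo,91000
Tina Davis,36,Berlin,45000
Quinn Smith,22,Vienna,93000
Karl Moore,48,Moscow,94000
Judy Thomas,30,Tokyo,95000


Filter: age > 45
Sort by: salary (descending)

Filtered records (2):
  Karl Moore, age 48, salary $94000
  Liam Taylor, age 55, salary $91000

Highest salary: Karl Moore ($94000)

Karl Moore


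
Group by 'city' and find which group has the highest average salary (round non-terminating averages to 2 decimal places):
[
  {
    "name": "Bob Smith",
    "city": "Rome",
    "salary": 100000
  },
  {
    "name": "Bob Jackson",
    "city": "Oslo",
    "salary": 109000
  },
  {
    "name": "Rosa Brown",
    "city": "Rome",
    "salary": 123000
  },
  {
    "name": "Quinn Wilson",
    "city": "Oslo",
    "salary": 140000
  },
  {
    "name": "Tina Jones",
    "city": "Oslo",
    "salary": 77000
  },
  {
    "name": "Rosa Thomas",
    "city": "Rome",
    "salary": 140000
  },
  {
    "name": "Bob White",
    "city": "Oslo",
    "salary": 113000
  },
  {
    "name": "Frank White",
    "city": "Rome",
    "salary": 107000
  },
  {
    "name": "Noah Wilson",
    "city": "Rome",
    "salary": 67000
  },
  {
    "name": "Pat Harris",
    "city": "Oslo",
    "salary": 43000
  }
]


Group by: city

Groups:
  Oslo: 5 people, avg salary = 482000/5 = $96400
  Rome: 5 people, avg salary = 537000/5 = $107400

Highest average salary: Rome ($107400)

Rome ($107400)


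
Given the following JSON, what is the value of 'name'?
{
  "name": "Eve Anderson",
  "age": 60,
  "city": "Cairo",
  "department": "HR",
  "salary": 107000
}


Looking up field 'name'
Value: Eve Anderson

Eve Anderson


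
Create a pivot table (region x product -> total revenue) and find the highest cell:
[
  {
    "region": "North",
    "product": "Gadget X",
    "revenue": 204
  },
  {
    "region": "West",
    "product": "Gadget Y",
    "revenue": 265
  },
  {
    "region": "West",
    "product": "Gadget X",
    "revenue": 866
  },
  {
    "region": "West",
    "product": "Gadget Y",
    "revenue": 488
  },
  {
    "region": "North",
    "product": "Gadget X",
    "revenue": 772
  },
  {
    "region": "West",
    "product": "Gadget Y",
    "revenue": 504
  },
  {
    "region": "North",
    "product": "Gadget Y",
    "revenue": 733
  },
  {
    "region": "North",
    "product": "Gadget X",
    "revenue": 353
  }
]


Pivot: region (rows) x product (columns) -> total revenue

     Gadget X      Gadget Y    
North         1329           733  
West           866          1257  

Highest: North / Gadget X = $1329

North / Gadget X = $1329


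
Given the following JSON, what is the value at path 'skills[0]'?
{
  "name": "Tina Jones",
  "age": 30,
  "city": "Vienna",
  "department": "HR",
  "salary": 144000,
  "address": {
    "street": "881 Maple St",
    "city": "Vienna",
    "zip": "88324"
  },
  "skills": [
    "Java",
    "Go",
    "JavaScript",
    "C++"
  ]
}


Query: skills[0]
Path: skills -> first element
Value: Java

Java


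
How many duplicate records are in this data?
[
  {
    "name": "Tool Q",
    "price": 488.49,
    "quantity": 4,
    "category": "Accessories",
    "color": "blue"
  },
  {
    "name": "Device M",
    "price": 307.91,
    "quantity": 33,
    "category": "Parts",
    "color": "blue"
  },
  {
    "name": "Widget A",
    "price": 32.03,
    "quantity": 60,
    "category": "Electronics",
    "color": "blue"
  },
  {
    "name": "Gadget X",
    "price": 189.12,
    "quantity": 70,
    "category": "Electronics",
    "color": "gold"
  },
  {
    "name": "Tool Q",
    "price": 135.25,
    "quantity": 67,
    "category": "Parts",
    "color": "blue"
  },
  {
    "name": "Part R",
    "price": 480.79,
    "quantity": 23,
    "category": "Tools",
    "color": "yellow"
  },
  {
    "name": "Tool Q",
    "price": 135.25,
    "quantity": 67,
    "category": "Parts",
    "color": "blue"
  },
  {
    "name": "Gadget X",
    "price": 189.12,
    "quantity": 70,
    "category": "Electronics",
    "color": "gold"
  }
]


Checking 8 records for duplicates:

  Row 1: Tool Q ($488.49, qty 4)
  Row 2: Device M ($307.91, qty 33)
  Row 3: Widget A ($32.03, qty 60)
  Row 4: Gadget X ($189.12, qty 70)
  Row 5: Tool Q ($135.25, qty 67)
  Row 6: Part R ($480.79, qty 23)
  Row 7: Tool Q ($135.25, qty 67) <-- DUPLICATE
  Row 8: Gadget X ($189.12, qty 70) <-- DUPLICATE

Duplicates found: 2
Unique records: 6

2 duplicates, 6 unique


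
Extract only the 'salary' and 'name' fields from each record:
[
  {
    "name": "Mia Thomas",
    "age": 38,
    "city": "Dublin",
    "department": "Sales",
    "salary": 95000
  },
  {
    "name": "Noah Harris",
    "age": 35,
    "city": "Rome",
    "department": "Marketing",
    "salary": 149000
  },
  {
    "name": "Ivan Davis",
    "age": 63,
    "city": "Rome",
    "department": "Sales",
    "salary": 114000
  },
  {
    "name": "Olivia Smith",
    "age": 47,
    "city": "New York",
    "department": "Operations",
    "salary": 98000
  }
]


Original: 4 records with fields: name, age, city, department, salary
Keep: ['salary', 'name']
Drop: ['age', 'city', 'department']
Result: 4 records, 2 fields each

[
  {
    "salary": 95000,
    "name": "Mia Thomas"
  },
  {
    "salary": 149000,
    "name": "Noah Harris"
  },
  {
    "salary": 114000,
    "name": "Ivan Davis"
  },
  {
    "salary": 98000,
    "name": "Olivia Smith"
  }
]


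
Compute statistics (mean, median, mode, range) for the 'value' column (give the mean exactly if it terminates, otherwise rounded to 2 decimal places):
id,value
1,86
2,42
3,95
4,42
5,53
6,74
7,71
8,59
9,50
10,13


Data: [86, 42, 95, 42, 53, 74, 71, 59, 50, 13]
Count: 10
Sum: 585
Mean: 585/10 = 58.5
Sorted: [13, 42, 42, 50, 53, 59, 71, 74, 86, 95]
Median: 56.0
Mode: 42 (2 times)
Range: 95 - 13 = 82
Min: 13, Max: 95

mean=58.5, median=56.0, mode=42, range=82


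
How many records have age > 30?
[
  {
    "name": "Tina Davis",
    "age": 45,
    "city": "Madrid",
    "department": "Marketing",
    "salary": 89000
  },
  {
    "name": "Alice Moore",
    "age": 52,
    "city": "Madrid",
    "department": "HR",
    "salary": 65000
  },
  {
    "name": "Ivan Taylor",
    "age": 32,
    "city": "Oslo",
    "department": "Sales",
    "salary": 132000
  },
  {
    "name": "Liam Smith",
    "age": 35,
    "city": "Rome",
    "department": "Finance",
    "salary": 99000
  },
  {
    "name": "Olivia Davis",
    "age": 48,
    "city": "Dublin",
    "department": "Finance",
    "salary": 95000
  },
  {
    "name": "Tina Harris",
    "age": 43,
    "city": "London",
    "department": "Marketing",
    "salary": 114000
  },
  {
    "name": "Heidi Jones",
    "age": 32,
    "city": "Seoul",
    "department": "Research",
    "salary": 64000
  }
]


Data: 7 records
Condition: age > 30

Checking each record:
  Tina Davis: 45 MATCH
  Alice Moore: 52 MATCH
  Ivan Taylor: 32 MATCH
  Liam Smith: 35 MATCH
  Olivia Davis: 48 MATCH
  Tina Harris: 43 MATCH
  Heidi Jones: 32 MATCH

Count: 7

7


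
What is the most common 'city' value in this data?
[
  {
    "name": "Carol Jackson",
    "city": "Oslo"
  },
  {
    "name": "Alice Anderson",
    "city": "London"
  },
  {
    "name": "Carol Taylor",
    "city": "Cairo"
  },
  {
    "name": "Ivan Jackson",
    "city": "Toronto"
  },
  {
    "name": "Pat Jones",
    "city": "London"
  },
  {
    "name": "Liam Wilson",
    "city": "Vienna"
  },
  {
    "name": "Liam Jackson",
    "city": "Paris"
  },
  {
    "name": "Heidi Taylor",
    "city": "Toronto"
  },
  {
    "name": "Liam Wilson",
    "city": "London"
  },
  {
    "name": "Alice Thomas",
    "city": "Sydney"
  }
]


Counting 'city' values across 10 records:

  London: 3 ###
  Toronto: 2 ##
  Oslo: 1 #
  Cairo: 1 #
  Vienna: 1 #
  Paris: 1 #
  Sydney: 1 #

Most common: London (3 times)

London (3 times)


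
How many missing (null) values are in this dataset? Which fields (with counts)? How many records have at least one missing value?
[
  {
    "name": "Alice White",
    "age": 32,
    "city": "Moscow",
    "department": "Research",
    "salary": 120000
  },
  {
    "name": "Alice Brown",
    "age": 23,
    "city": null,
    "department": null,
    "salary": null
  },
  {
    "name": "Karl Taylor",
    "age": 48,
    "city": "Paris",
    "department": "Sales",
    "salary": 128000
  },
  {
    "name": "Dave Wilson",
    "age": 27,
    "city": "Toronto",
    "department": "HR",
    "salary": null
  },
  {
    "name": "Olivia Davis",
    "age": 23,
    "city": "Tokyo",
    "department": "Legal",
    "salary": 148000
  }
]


Checking for missing (null) values in 5 records:

  Alice White: complete
  Alice Brown: city, department, salary
  Karl Taylor: complete
  Dave Wilson: salary
  Olivia Davis: complete

Per field:
  name: 0 missing
  age: 0 missing
  city: 1 missing
  department: 1 missing
  salary: 2 missing

Total missing values: 4
Records with any missing: 2

4 missing values (city: 1, department: 1, salary: 2); 2 incomplete records


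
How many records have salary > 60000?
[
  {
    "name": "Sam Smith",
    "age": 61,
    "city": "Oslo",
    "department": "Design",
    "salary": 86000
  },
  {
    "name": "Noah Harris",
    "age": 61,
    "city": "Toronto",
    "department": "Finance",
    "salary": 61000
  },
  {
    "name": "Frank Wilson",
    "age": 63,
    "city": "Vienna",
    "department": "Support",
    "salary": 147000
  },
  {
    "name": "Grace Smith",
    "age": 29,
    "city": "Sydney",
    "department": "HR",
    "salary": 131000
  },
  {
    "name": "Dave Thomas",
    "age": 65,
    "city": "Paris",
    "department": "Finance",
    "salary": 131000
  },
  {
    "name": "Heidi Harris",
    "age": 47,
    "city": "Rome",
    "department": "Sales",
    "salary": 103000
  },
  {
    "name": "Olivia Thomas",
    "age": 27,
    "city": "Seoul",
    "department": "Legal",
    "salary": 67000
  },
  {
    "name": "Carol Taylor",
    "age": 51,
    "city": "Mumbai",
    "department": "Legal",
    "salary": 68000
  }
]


Data: 8 records
Condition: salary > 60000

Checking each record:
  Sam Smith: 86000 MATCH
  Noah Harris: 61000 MATCH
  Frank Wilson: 147000 MATCH
  Grace Smith: 131000 MATCH
  Dave Thomas: 131000 MATCH
  Heidi Harris: 103000 MATCH
  Olivia Thomas: 67000 MATCH
  Carol Taylor: 68000 MATCH

Count: 8

8


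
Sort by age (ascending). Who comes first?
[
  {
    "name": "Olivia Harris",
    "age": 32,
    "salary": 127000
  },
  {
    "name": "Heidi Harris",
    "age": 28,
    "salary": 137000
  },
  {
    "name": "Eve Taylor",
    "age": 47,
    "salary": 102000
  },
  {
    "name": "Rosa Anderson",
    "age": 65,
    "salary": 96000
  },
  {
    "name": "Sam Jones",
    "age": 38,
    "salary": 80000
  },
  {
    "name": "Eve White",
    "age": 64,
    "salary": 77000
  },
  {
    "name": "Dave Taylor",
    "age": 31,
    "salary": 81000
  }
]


Sort by: age (ascending)

Sorted order:
  1. Heidi Harris (age = 28)
  2. Dave Taylor (age = 31)
  3. Olivia Harris (age = 32)
  4. Sam Jones (age = 38)
  5. Eve Taylor (age = 47)
  6. Eve White (age = 64)
  7. Rosa Anderson (age = 65)

First: Heidi Harris

Heidi Harris


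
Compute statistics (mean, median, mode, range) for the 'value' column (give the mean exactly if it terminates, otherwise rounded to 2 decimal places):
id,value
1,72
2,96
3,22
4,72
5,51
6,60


Data: [72, 96, 22, 72, 51, 60]
Count: 6
Sum: 373
Mean: 373/6 ≈ 62.17 (rounded to 2 decimal places)
Sorted: [22, 51, 60, 72, 72, 96]
Median: 66.0
Mode: 72 (2 times)
Range: 96 - 22 = 74
Min: 22, Max: 96

mean≈62.17, median=66.0, mode=72, range=74


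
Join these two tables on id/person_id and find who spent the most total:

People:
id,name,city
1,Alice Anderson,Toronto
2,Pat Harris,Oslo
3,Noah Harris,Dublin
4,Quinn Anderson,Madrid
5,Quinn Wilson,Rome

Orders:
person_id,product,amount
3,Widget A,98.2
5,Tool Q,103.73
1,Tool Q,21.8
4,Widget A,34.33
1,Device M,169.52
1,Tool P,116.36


Join on: people.id = orders.person_id

Joined rows:
  Noah Harris (Dublin) bought Widget A for $98.2
  Quinn Wilson (Rome) bought Tool Q for $103.73
  Alice Anderson (Toronto) bought Tool Q for $21.8
  Quinn Anderson (Madrid) bought Widget A for $34.33
  Alice Anderson (Toronto) bought Device M for $169.52
  Alice Anderson (Toronto) bought Tool P for $116.36

Total per person:
  Alice Anderson: $307.68
  Quinn Wilson: $103.73
  Noah Harris: $98.20
  Quinn Anderson: $34.33

Top spender: Alice Anderson ($307.68)

Alice Anderson ($307.68)


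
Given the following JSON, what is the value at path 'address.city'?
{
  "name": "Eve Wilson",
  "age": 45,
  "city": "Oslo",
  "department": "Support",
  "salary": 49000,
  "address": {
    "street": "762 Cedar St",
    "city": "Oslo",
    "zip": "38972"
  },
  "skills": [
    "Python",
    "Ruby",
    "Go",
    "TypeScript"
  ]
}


Query: address.city
Path: address -> city
Value: Oslo

Oslo


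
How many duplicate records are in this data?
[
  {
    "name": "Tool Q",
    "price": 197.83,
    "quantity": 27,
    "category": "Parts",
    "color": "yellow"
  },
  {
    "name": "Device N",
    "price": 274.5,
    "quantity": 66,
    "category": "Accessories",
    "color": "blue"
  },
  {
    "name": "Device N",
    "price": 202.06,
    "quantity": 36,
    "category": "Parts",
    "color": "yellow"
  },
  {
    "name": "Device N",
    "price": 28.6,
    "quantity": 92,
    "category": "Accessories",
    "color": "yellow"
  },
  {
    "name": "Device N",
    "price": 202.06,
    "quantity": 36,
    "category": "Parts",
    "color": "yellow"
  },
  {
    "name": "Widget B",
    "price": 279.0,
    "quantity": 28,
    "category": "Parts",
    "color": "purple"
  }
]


Checking 6 records for duplicates:

  Row 1: Tool Q ($197.83, qty 27)
  Row 2: Device N ($274.5, qty 66)
  Row 3: Device N ($202.06, qty 36)
  Row 4: Device N ($28.6, qty 92)
  Row 5: Device N ($202.06, qty 36) <-- DUPLICATE
  Row 6: Widget B ($279.0, qty 28)

Duplicates found: 1
Unique records: 5

1 duplicates, 5 unique


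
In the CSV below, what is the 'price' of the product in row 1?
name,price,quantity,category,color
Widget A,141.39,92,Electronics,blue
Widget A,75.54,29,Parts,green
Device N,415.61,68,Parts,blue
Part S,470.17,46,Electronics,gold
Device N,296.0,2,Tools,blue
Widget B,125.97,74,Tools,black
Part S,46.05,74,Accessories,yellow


Query: Row 1 ('Widget A'), column 'price'
Value: 141.39

141.39


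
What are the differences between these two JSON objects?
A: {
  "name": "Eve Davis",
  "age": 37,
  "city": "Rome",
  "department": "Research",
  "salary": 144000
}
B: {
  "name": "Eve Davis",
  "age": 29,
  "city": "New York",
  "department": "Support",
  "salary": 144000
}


Comparing each field (in key order):
  name: same
  age: DIFFERENT
  city: DIFFERENT
  department: DIFFERENT
  salary: same
Differences:
  age: 37 -> 29
  city: Rome -> New York
  department: Research -> Support

3 field(s) changed

3 changes: age, city, department


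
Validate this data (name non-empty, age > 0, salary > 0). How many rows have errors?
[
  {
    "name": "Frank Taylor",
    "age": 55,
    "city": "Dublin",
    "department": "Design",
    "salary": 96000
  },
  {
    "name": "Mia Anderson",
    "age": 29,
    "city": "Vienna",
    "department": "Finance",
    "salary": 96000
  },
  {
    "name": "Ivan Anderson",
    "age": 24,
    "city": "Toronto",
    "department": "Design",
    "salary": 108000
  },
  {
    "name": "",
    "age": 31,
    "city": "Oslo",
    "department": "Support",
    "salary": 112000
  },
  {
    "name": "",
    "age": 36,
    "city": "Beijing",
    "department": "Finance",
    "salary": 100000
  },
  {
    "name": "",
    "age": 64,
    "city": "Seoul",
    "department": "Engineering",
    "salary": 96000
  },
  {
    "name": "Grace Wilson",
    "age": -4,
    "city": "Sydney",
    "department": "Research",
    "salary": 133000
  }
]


Validating 7 records:
Rules: name non-empty, age > 0, salary > 0

  Row 1 (Frank Taylor): OK
  Row 2 (Mia Anderson): OK
  Row 3 (Ivan Anderson): OK
  Row 4 (???): empty name
  Row 5 (???): empty name
  Row 6 (???): empty name
  Row 7 (Grace Wilson): negative age: -4

Total errors: 4

4 errors


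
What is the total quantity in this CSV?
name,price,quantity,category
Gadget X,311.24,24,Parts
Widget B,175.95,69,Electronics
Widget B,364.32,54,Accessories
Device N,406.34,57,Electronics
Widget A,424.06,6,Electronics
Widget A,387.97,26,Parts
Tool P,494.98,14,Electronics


Computing total quantity:
Values: [24, 69, 54, 57, 6, 26, 14]
Sum = 250

250


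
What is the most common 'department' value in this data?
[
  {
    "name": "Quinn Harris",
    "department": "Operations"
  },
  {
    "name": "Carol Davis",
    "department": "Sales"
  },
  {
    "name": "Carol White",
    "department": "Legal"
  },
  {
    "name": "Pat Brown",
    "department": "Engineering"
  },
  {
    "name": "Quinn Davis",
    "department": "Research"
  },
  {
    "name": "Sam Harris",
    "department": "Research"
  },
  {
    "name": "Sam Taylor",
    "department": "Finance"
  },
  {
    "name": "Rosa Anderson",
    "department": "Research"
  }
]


Counting 'department' values across 8 records:

  Research: 3 ###
  Operations: 1 #
  Sales: 1 #
  Legal: 1 #
  Engineering: 1 #
  Finance: 1 #

Most common: Research (3 times)

Research (3 times)
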